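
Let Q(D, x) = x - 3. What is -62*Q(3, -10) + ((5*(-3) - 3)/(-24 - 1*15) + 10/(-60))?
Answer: 62891/78 ≈ 806.29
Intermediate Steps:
Q(D, x) = -3 + x
-62*Q(3, -10) + ((5*(-3) - 3)/(-24 - 1*15) + 10/(-60)) = -62*(-3 - 10) + ((5*(-3) - 3)/(-24 - 1*15) + 10/(-60)) = -62*(-13) + ((-15 - 3)/(-24 - 15) + 10*(-1/60)) = 806 + (-18/(-39) - ⅙) = 806 + (-18*(-1/39) - ⅙) = 806 + (6/13 - ⅙) = 806 + 23/78 = 62891/78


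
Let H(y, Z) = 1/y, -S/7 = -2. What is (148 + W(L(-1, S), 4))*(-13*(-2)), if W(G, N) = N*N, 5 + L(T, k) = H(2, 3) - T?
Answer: 4264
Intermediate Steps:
S = 14 (S = -7*(-2) = 14)
L(T, k) = -9/2 - T (L(T, k) = -5 + (1/2 - T) = -5 + (½ - T) = -9/2 - T)
W(G, N) = N²
(148 + W(L(-1, S), 4))*(-13*(-2)) = (148 + 4²)*(-13*(-2)) = (148 + 16)*26 = 164*26 = 4264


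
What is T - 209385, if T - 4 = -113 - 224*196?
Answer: -253398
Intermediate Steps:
T = -44013 (T = 4 + (-113 - 224*196) = 4 + (-113 - 43904) = 4 - 44017 = -44013)
T - 209385 = -44013 - 209385 = -253398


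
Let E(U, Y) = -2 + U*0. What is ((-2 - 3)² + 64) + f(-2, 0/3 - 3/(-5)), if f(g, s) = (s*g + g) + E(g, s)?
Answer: 419/5 ≈ 83.800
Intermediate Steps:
E(U, Y) = -2 (E(U, Y) = -2 + 0 = -2)
f(g, s) = -2 + g + g*s (f(g, s) = (s*g + g) - 2 = (g*s + g) - 2 = (g + g*s) - 2 = -2 + g + g*s)
((-2 - 3)² + 64) + f(-2, 0/3 - 3/(-5)) = ((-2 - 3)² + 64) + (-2 - 2 - 2*(0/3 - 3/(-5))) = ((-5)² + 64) + (-2 - 2 - 2*(0*(⅓) - 3*(-⅕))) = (25 + 64) + (-2 - 2 - 2*(0 + ⅗)) = 89 + (-2 - 2 - 2*⅗) = 89 + (-2 - 2 - 6/5) = 89 - 26/5 = 419/5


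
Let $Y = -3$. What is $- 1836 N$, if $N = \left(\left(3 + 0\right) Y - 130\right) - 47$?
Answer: $341496$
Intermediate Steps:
$N = -186$ ($N = \left(\left(3 + 0\right) \left(-3\right) - 130\right) - 47 = \left(3 \left(-3\right) - 130\right) - 47 = \left(-9 - 130\right) - 47 = -139 - 47 = -186$)
$- 1836 N = \left(-1836\right) \left(-186\right) = 341496$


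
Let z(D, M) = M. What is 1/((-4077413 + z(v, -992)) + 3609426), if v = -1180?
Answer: -1/468979 ≈ -2.1323e-6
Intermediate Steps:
1/((-4077413 + z(v, -992)) + 3609426) = 1/((-4077413 - 992) + 3609426) = 1/(-4078405 + 3609426) = 1/(-468979) = -1/468979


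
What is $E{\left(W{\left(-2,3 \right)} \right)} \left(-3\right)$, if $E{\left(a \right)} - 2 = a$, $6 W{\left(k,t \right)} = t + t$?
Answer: $-9$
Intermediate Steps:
$W{\left(k,t \right)} = \frac{t}{3}$ ($W{\left(k,t \right)} = \frac{t + t}{6} = \frac{2 t}{6} = \frac{t}{3}$)
$E{\left(a \right)} = 2 + a$
$E{\left(W{\left(-2,3 \right)} \right)} \left(-3\right) = \left(2 + \frac{1}{3} \cdot 3\right) \left(-3\right) = \left(2 + 1\right) \left(-3\right) = 3 \left(-3\right) = -9$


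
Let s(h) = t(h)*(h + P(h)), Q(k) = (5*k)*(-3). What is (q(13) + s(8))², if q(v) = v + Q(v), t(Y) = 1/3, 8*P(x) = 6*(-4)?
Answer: 292681/9 ≈ 32520.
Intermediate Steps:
Q(k) = -15*k
P(x) = -3 (P(x) = (6*(-4))/8 = (⅛)*(-24) = -3)
t(Y) = ⅓
q(v) = -14*v (q(v) = v - 15*v = -14*v)
s(h) = -1 + h/3 (s(h) = (h - 3)/3 = (-3 + h)/3 = -1 + h/3)
(q(13) + s(8))² = (-14*13 + (-1 + (⅓)*8))² = (-182 + (-1 + 8/3))² = (-182 + 5/3)² = (-541/3)² = 292681/9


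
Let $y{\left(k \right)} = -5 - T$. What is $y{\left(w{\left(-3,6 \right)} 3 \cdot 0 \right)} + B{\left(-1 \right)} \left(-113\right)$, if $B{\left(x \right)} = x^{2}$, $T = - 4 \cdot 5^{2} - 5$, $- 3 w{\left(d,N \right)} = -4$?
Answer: $-13$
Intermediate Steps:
$w{\left(d,N \right)} = \frac{4}{3}$ ($w{\left(d,N \right)} = \left(- \frac{1}{3}\right) \left(-4\right) = \frac{4}{3}$)
$T = -105$ ($T = \left(-4\right) 25 - 5 = -100 - 5 = -105$)
$y{\left(k \right)} = 100$ ($y{\left(k \right)} = -5 - -105 = -5 + 105 = 100$)
$y{\left(w{\left(-3,6 \right)} 3 \cdot 0 \right)} + B{\left(-1 \right)} \left(-113\right) = 100 + \left(-1\right)^{2} \left(-113\right) = 100 + 1 \left(-113\right) = 100 - 113 = -13$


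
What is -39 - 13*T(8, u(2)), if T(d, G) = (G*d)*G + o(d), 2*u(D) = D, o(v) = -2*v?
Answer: 65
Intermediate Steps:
u(D) = D/2
T(d, G) = -2*d + d*G² (T(d, G) = (G*d)*G - 2*d = d*G² - 2*d = -2*d + d*G²)
-39 - 13*T(8, u(2)) = -39 - 104*(-2 + ((½)*2)²) = -39 - 104*(-2 + 1²) = -39 - 104*(-2 + 1) = -39 - 104*(-1) = -39 - 13*(-8) = -39 + 104 = 65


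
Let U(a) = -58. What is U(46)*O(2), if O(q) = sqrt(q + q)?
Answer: -116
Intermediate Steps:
O(q) = sqrt(2)*sqrt(q) (O(q) = sqrt(2*q) = sqrt(2)*sqrt(q))
U(46)*O(2) = -58*sqrt(2)*sqrt(2) = -58*2 = -116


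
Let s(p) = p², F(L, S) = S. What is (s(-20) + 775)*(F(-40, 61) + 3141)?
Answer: 3762350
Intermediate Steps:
(s(-20) + 775)*(F(-40, 61) + 3141) = ((-20)² + 775)*(61 + 3141) = (400 + 775)*3202 = 1175*3202 = 3762350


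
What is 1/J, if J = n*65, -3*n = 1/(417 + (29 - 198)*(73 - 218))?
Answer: -74766/65 ≈ -1150.2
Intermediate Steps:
n = -1/74766 (n = -1/(3*(417 + (29 - 198)*(73 - 218))) = -1/(3*(417 - 169*(-145))) = -1/(3*(417 + 24505)) = -⅓/24922 = -⅓*1/24922 = -1/74766 ≈ -1.3375e-5)
J = -65/74766 (J = -1/74766*65 = -65/74766 ≈ -0.00086938)
1/J = 1/(-65/74766) = -74766/65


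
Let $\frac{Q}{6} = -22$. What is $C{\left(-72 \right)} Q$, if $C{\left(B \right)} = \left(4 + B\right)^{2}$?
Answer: $-610368$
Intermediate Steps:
$Q = -132$ ($Q = 6 \left(-22\right) = -132$)
$C{\left(-72 \right)} Q = \left(4 - 72\right)^{2} \left(-132\right) = \left(-68\right)^{2} \left(-132\right) = 4624 \left(-132\right) = -610368$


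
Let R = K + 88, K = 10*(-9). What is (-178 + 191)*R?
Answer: -26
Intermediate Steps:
K = -90
R = -2 (R = -90 + 88 = -2)
(-178 + 191)*R = (-178 + 191)*(-2) = 13*(-2) = -26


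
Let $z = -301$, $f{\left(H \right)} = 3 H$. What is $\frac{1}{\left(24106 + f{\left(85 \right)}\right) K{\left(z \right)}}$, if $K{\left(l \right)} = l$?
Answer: $- \frac{1}{7332661} \approx -1.3638 \cdot 10^{-7}$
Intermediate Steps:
$\frac{1}{\left(24106 + f{\left(85 \right)}\right) K{\left(z \right)}} = \frac{1}{\left(24106 + 3 \cdot 85\right) \left(-301\right)} = \frac{1}{24106 + 255} \left(- \frac{1}{301}\right) = \frac{1}{24361} \left(- \frac{1}{301}\right) = - \frac{1}{7332661}$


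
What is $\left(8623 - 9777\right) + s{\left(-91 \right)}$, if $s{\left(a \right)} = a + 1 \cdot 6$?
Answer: $-1239$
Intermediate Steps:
$s{\left(a \right)} = 6 + a$ ($s{\left(a \right)} = a + 6 = 6 + a$)
$\left(8623 - 9777\right) + s{\left(-91 \right)} = \left(8623 - 9777\right) + \left(6 - 91\right) = -1154 - 85 = -1239$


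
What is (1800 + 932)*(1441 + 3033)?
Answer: 12222968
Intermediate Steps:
(1800 + 932)*(1441 + 3033) = 2732*4474 = 12222968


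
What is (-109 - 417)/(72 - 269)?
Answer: 526/197 ≈ 2.6701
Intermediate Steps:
(-109 - 417)/(72 - 269) = -526/(-197) = -526*(-1/197) = 526/197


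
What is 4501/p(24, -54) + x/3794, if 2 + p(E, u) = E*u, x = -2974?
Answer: -10468523/2462306 ≈ -4.2515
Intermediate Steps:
p(E, u) = -2 + E*u
4501/p(24, -54) + x/3794 = 4501/(-2 + 24*(-54)) - 2974/3794 = 4501/(-2 - 1296) - 2974*1/3794 = 4501/(-1298) - 1487/1897 = 4501*(-1/1298) - 1487/1897 = -4501/1298 - 1487/1897 = -10468523/2462306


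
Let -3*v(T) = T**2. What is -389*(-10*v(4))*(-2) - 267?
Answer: 123679/3 ≈ 41226.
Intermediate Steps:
v(T) = -T**2/3
-389*(-10*v(4))*(-2) - 267 = -389*(-(-10)*4**2/3)*(-2) - 267 = -389*(-(-10)*16/3)*(-2) - 267 = -389*(-10*(-16/3))*(-2) - 267 = -62240*(-2)/3 - 267 = -389*(-320/3) - 267 = 124480/3 - 267 = 123679/3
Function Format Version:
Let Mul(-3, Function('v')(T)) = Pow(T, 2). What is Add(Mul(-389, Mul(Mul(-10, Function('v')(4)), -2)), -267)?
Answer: Rational(123679, 3) ≈ 41226.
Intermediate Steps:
Function('v')(T) = Mul(Rational(-1, 3), Pow(T, 2))
Add(Mul(-389, Mul(Mul(-10, Function('v')(4)), -2)), -267) = Add(Mul(-389, Mul(Mul(-10, Mul(Rational(-1, 3), Pow(4, 2))), -2)), -267) = Add(Mul(-389, Mul(Mul(-10, Mul(Rational(-1, 3), 16)), -2)), -267) = Add(Mul(-389, Mul(Mul(-10, Rational(-16, 3)), -2)), -267) = Add(Mul(-389, Mul(Rational(160, 3), -2)), -267) = Add(Mul(-389, Rational(-320, 3)), -267) = Add(Rational(124480, 3), -267) = Rational(123679, 3)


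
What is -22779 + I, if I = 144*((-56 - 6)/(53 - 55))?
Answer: -18315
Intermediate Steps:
I = 4464 (I = 144*(-62/(-2)) = 144*(-62*(-½)) = 144*31 = 4464)
-22779 + I = -22779 + 4464 = -18315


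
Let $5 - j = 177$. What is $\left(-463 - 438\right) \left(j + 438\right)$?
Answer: $-239666$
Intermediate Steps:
$j = -172$ ($j = 5 - 177 = -172$)
$\left(-463 - 438\right) \left(j + 438\right) = \left(-463 - 438\right) \left(-172 + 438\right) = \left(-901\right) 266 = -239666$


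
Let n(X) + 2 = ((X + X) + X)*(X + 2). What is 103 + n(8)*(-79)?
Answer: -18699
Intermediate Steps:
n(X) = -2 + 3*X*(2 + X) (n(X) = -2 + ((X + X) + X)*(X + 2) = -2 + (2*X + X)*(2 + X) = -2 + (3*X)*(2 + X) = -2 + 3*X*(2 + X))
103 + n(8)*(-79) = 103 + (-2 + 3*8**2 + 6*8)*(-79) = 103 + (-2 + 3*64 + 48)*(-79) = 103 + (-2 + 192 + 48)*(-79) = 103 + 238*(-79) = 103 - 18802 = -18699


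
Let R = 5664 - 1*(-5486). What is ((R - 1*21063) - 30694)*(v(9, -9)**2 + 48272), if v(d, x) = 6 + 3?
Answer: -1963470271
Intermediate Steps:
v(d, x) = 9
R = 11150 (R = 5664 + 5486 = 11150)
((R - 1*21063) - 30694)*(v(9, -9)**2 + 48272) = ((11150 - 1*21063) - 30694)*(9**2 + 48272) = ((11150 - 21063) - 30694)*(81 + 48272) = (-9913 - 30694)*48353 = -40607*48353 = -1963470271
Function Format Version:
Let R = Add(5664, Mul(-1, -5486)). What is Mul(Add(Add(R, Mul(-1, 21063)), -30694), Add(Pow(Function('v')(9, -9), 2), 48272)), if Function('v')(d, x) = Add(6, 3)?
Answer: -1963470271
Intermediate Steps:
Function('v')(d, x) = 9
R = 11150 (R = Add(5664, 5486) = 11150)
Mul(Add(Add(R, Mul(-1, 21063)), -30694), Add(Pow(Function('v')(9, -9), 2), 48272)) = Mul(Add(Add(11150, Mul(-1, 21063)), -30694), Add(Pow(9, 2), 48272)) = Mul(Add(Add(11150, -21063), -30694), Add(81, 48272)) = Mul(Add(-9913, -30694), 48353) = Mul(-40607, 48353) = -1963470271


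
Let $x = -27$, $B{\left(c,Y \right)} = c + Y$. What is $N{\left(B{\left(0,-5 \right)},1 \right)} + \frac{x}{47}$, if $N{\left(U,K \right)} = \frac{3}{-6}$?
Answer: $- \frac{101}{94} \approx -1.0745$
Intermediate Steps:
$B{\left(c,Y \right)} = Y + c$
$N{\left(U,K \right)} = - \frac{1}{2}$ ($N{\left(U,K \right)} = 3 \left(- \frac{1}{6}\right) = - \frac{1}{2}$)
$N{\left(B{\left(0,-5 \right)},1 \right)} + \frac{x}{47} = - \frac{1}{2} - \frac{27}{47} = - \frac{101}{94}$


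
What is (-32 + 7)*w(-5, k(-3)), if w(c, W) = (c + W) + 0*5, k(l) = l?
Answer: 200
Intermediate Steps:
w(c, W) = W + c (w(c, W) = (W + c) + 0 = W + c)
(-32 + 7)*w(-5, k(-3)) = (-32 + 7)*(-3 - 5) = -25*(-8) = 200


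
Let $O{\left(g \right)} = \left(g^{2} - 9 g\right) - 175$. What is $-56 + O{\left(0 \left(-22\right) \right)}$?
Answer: $-231$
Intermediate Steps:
$O{\left(g \right)} = -175 + g^{2} - 9 g$
$-56 + O{\left(0 \left(-22\right) \right)} = -56 - \left(175 + 0 + 9 \cdot 0 \left(-22\right)\right) = -56 - \left(175 - 0^{2}\right) = -56 + \left(-175 + 0 + 0\right) = -56 - 175 = -231$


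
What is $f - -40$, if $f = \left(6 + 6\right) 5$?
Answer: $100$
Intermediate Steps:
$f = 60$ ($f = 12 \cdot 5 = 60$)
$f - -40 = 60 - -40 = 60 + 40 = 100$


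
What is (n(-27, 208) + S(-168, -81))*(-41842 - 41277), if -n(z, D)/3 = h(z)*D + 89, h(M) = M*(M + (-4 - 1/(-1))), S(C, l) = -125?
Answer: 42044250008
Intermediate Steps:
h(M) = M*(-3 + M) (h(M) = M*(M + (-4 - 1*(-1))) = M*(M + (-4 + 1)) = M*(M - 3) = M*(-3 + M))
n(z, D) = -267 - 3*D*z*(-3 + z) (n(z, D) = -3*((z*(-3 + z))*D + 89) = -3*(D*z*(-3 + z) + 89) = -3*(89 + D*z*(-3 + z)) = -267 - 3*D*z*(-3 + z))
(n(-27, 208) + S(-168, -81))*(-41842 - 41277) = ((-267 - 3*208*(-27)*(-3 - 27)) - 125)*(-41842 - 41277) = ((-267 - 3*208*(-27)*(-30)) - 125)*(-83119) = ((-267 - 505440) - 125)*(-83119) = (-505707 - 125)*(-83119) = -505832*(-83119) = 42044250008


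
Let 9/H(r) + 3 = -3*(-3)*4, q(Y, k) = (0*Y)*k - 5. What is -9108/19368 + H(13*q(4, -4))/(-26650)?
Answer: -18542141/39428675 ≈ -0.47027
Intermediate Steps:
q(Y, k) = -5 (q(Y, k) = 0*k - 5 = 0 - 5 = -5)
H(r) = 3/11 (H(r) = 9/(-3 - 3*(-3)*4) = 9/(-3 + 9*4) = 9/(-3 + 36) = 9/33 = 9*(1/33) = 3/11)
-9108/19368 + H(13*q(4, -4))/(-26650) = -9108/19368 + (3/11)/(-26650) = -9108*1/19368 + (3/11)*(-1/26650) = -253/538 - 3/293150 = -18542141/39428675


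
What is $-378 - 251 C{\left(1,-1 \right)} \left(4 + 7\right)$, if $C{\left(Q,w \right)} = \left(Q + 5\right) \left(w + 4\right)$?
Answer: $-50076$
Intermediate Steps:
$C{\left(Q,w \right)} = \left(4 + w\right) \left(5 + Q\right)$ ($C{\left(Q,w \right)} = \left(5 + Q\right) \left(4 + w\right) = \left(4 + w\right) \left(5 + Q\right)$)
$-378 - 251 C{\left(1,-1 \right)} \left(4 + 7\right) = -378 - 251 \left(20 + 4 \cdot 1 + 5 \left(-1\right) + 1 \left(-1\right)\right) \left(4 + 7\right) = -378 - 251 \left(20 + 4 - 5 - 1\right) 11 = -378 - 251 \cdot 18 \cdot 11 = -378 - 49698 = -50076$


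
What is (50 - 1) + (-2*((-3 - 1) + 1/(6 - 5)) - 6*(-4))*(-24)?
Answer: -671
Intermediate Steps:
(50 - 1) + (-2*((-3 - 1) + 1/(6 - 5)) - 6*(-4))*(-24) = 49 + (-2*(-4 + 1/1) + 24)*(-24) = 49 + (-2*(-4 + 1) + 24)*(-24) = 49 + (-2*(-3) + 24)*(-24) = 49 + (6 + 24)*(-24) = 49 + 30*(-24) = 49 - 720 = -671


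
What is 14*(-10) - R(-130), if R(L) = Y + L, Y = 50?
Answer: -60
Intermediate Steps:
R(L) = 50 + L
14*(-10) - R(-130) = 14*(-10) - (50 - 130) = -140 - 1*(-80) = -140 + 80 = -60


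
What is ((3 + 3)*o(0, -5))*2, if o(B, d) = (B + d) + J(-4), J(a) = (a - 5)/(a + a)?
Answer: -93/2 ≈ -46.500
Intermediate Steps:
J(a) = (-5 + a)/(2*a) (J(a) = (-5 + a)/((2*a)) = (-5 + a)*(1/(2*a)) = (-5 + a)/(2*a))
o(B, d) = 9/8 + B + d (o(B, d) = (B + d) + (1/2)*(-5 - 4)/(-4) = (B + d) + (1/2)*(-1/4)*(-9) = (B + d) + 9/8 = 9/8 + B + d)
((3 + 3)*o(0, -5))*2 = ((3 + 3)*(9/8 + 0 - 5))*2 = (6*(-31/8))*2 = -93/4*2 = -93/2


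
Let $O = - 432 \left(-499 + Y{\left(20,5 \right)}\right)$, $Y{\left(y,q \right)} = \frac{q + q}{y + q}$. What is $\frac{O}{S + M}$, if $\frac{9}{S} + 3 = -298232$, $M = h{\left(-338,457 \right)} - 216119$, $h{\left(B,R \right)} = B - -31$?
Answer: $- \frac{21412795824}{21515269373} \approx -0.99524$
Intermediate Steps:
$h{\left(B,R \right)} = 31 + B$ ($h{\left(B,R \right)} = B + 31 = 31 + B$)
$Y{\left(y,q \right)} = \frac{2 q}{q + y}$
$O = \frac{1076976}{5}$ ($O = - 432 \left(-499 + 2 \cdot 5 \frac{1}{5 + 20}\right) = - 432 \left(-499 + 2 \cdot 5 \cdot \frac{1}{25}\right) = - 432 \left(-499 + \frac{2}{5}\right) = \left(-432\right) \left(- \frac{2493}{5}\right) = \frac{1076976}{5} \approx 2.154 \cdot 10^{5}$)
$M = -216426$ ($M = \left(31 - 338\right) - 216119 = -307 - 216119 = -216426$)
$S = - \frac{9}{298235}$ ($S = \frac{9}{-3 - 298232} = \frac{9}{-298235} = 9 \left(- \frac{1}{298235}\right) = - \frac{9}{298235} \approx -3.0178 \cdot 10^{-5}$)
$\frac{O}{S + M} = \frac{1076976}{5 \left(- \frac{9}{298235} - 216426\right)} = \frac{1076976}{5 \left(- \frac{64545808119}{298235}\right)} = \frac{1076976}{5} \left(- \frac{298235}{64545808119}\right) = - \frac{21412795824}{21515269373}$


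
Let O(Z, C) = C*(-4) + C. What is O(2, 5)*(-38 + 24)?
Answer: 210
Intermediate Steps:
O(Z, C) = -3*C (O(Z, C) = -4*C + C = -3*C)
O(2, 5)*(-38 + 24) = (-3*5)*(-38 + 24) = -15*(-14) = 210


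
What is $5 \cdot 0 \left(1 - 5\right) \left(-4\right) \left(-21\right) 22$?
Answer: $0$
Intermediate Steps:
$5 \cdot 0 \left(1 - 5\right) \left(-4\right) \left(-21\right) 22 = 5 \cdot 0 \left(-4\right) \left(-4\right) \left(-21\right) 22 = 5 \cdot 0 \left(-4\right) \left(-21\right) 22 = 0 \left(-4\right) \left(-21\right) 22 = 0 \left(-21\right) 22 = 0 \cdot 22 = 0$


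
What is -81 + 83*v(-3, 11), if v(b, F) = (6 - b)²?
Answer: 6642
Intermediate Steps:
-81 + 83*v(-3, 11) = -81 + 83*(-6 - 3)² = -81 + 83*(-9)² = -81 + 83*81 = -81 + 6723 = 6642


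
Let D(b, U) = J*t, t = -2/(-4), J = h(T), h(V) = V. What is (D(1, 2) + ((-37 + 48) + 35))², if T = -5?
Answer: 7569/4 ≈ 1892.3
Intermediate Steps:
J = -5
t = ½ (t = -2*(-¼) = ½ ≈ 0.50000)
D(b, U) = -5/2 (D(b, U) = -5*½ = -5/2)
(D(1, 2) + ((-37 + 48) + 35))² = (-5/2 + ((-37 + 48) + 35))² = (-5/2 + (11 + 35))² = (-5/2 + 46)² = (87/2)² = 7569/4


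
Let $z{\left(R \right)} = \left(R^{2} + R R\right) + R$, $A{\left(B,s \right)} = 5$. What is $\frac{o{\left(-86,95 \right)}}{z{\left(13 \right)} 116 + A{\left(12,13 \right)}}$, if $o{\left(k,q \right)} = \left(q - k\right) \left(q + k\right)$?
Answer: $\frac{1629}{40721} \approx 0.040004$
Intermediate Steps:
$z{\left(R \right)} = R + 2 R^{2}$ ($z{\left(R \right)} = \left(R^{2} + R^{2}\right) + R = 2 R^{2} + R = R + 2 R^{2}$)
$o{\left(k,q \right)} = \left(k + q\right) \left(q - k\right)$ ($o{\left(k,q \right)} = \left(q - k\right) \left(k + q\right) = \left(k + q\right) \left(q - k\right)$)
$\frac{o{\left(-86,95 \right)}}{z{\left(13 \right)} 116 + A{\left(12,13 \right)}} = \frac{95^{2} - \left(-86\right)^{2}}{13 \left(1 + 2 \cdot 13\right) 116 + 5} = \frac{9025 - 7396}{13 \left(1 + 26\right) 116 + 5} = \frac{9025 - 7396}{13 \cdot 27 \cdot 116 + 5} = \frac{1629}{351 \cdot 116 + 5} = \frac{1629}{40716 + 5} = \frac{1629}{40721}$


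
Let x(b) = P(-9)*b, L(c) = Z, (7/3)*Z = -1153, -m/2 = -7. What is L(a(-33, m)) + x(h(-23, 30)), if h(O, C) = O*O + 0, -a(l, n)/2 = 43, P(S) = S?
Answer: -36786/7 ≈ -5255.1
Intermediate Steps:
m = 14 (m = -2*(-7) = 14)
Z = -3459/7 (Z = (3/7)*(-1153) = -3459/7 ≈ -494.14)
a(l, n) = -86 (a(l, n) = -2*43 = -86)
L(c) = -3459/7
h(O, C) = O² (h(O, C) = O² + 0 = O²)
x(b) = -9*b
L(a(-33, m)) + x(h(-23, 30)) = -3459/7 - 9*(-23)² = -3459/7 - 9*529 = -3459/7 - 4761 = -36786/7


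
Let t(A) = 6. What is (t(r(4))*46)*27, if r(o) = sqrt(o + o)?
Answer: 7452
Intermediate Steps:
r(o) = sqrt(2)*sqrt(o) (r(o) = sqrt(2*o) = sqrt(2)*sqrt(o))
(t(r(4))*46)*27 = (6*46)*27 = 276*27 = 7452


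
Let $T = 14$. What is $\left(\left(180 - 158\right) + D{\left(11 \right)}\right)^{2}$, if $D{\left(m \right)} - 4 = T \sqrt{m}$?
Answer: $2832 + 728 \sqrt{11} \approx 5246.5$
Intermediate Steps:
$D{\left(m \right)} = 4 + 14 \sqrt{m}$
$\left(\left(180 - 158\right) + D{\left(11 \right)}\right)^{2} = \left(\left(180 - 158\right) + \left(4 + 14 \sqrt{11}\right)\right)^{2} = \left(22 + \left(4 + 14 \sqrt{11}\right)\right)^{2} = \left(26 + 14 \sqrt{11}\right)^{2}$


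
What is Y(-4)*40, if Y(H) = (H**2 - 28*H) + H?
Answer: 4960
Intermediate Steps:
Y(H) = H**2 - 27*H
Y(-4)*40 = -4*(-27 - 4)*40 = -4*(-31)*40 = 124*40 = 4960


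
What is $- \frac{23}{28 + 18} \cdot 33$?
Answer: $- \frac{33}{2} \approx -16.5$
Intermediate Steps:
$- \frac{23}{28 + 18} \cdot 33 = - \frac{23}{46} \cdot 33 = \left(-23\right) \frac{1}{46} \cdot 33 = \left(- \frac{1}{2}\right) 33 = - \frac{33}{2}$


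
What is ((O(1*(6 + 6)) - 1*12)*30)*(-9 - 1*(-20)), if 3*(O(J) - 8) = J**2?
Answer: 14520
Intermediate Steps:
O(J) = 8 + J**2/3
((O(1*(6 + 6)) - 1*12)*30)*(-9 - 1*(-20)) = (((8 + (1*(6 + 6))**2/3) - 1*12)*30)*(-9 - 1*(-20)) = (((8 + (1*12)**2/3) - 12)*30)*(-9 + 20) = (((8 + (1/3)*12**2) - 12)*30)*11 = (((8 + (1/3)*144) - 12)*30)*11 = (((8 + 48) - 12)*30)*11 = ((56 - 12)*30)*11 = (44*30)*11 = 1320*11 = 14520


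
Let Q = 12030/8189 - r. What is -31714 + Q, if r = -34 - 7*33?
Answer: -257523831/8189 ≈ -31448.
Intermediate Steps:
r = -265 (r = -34 - 231 = -265)
Q = 2182115/8189 (Q = 12030/8189 - 1*(-265) = 12030*(1/8189) + 265 = 12030/8189 + 265 = 2182115/8189 ≈ 266.47)
-31714 + Q = -31714 + 2182115/8189 = -257523831/8189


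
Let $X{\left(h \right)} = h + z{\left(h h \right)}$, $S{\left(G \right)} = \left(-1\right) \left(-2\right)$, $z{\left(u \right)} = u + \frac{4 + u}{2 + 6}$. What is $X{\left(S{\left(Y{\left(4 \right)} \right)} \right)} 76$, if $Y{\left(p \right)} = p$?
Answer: $532$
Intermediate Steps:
$z{\left(u \right)} = \frac{1}{2} + \frac{9 u}{8}$ ($z{\left(u \right)} = u + \frac{4 + u}{8} = u + \left(4 + u\right) \frac{1}{8} = u + \left(\frac{1}{2} + \frac{u}{8}\right) = \frac{1}{2} + \frac{9 u}{8}$)
$S{\left(G \right)} = 2$
$X{\left(h \right)} = \frac{1}{2} + h + \frac{9 h^{2}}{8}$ ($X{\left(h \right)} = h + \left(\frac{1}{2} + \frac{9 h h}{8}\right) = h + \left(\frac{1}{2} + \frac{9 h^{2}}{8}\right) = \frac{1}{2} + h + \frac{9 h^{2}}{8}$)
$X{\left(S{\left(Y{\left(4 \right)} \right)} \right)} 76 = \left(\frac{1}{2} + 2 + \frac{9 \cdot 2^{2}}{8}\right) 76 = \left(\frac{1}{2} + 2 + \frac{9}{8} \cdot 4\right) 76 = \left(\frac{1}{2} + 2 + \frac{9}{2}\right) 76 = 7 \cdot 76 = 532$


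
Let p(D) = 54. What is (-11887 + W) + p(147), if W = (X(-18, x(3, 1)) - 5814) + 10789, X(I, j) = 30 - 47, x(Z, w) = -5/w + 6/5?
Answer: -6875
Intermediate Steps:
x(Z, w) = 6/5 - 5/w (x(Z, w) = -5/w + 6*(1/5) = -5/w + 6/5 = 6/5 - 5/w)
X(I, j) = -17
W = 4958 (W = (-17 - 5814) + 10789 = -5831 + 10789 = 4958)
(-11887 + W) + p(147) = (-11887 + 4958) + 54 = -6929 + 54 = -6875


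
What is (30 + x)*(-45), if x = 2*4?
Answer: -1710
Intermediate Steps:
x = 8
(30 + x)*(-45) = (30 + 8)*(-45) = 38*(-45) = -1710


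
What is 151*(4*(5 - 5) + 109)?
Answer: 16459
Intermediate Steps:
151*(4*(5 - 5) + 109) = 151*(4*0 + 109) = 151*(0 + 109) = 151*109 = 16459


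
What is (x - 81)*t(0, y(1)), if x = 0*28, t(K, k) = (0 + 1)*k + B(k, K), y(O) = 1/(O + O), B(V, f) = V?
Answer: -81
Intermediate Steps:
y(O) = 1/(2*O)
t(K, k) = 2*k (t(K, k) = (0 + 1)*k + k = 1*k + k = k + k = 2*k)
x = 0
(x - 81)*t(0, y(1)) = (0 - 81)*(2*((1/2)/1)) = -162*(1/2)*1 = -162/2 = -81*1 = -81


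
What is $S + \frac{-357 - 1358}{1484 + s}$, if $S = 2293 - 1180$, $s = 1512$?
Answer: $\frac{476119}{428} \approx 1112.4$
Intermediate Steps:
$S = 1113$ ($S = 2293 - 1180 = 1113$)
$S + \frac{-357 - 1358}{1484 + s} = 1113 + \frac{-357 - 1358}{1484 + 1512} = 1113 - \frac{1715}{2996} = 1113 - \frac{245}{428} = \frac{476119}{428}$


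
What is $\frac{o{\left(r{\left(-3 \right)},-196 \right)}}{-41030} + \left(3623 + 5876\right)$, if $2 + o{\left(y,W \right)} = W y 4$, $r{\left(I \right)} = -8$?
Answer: $\frac{3543070}{373} \approx 9498.8$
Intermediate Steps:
$o{\left(y,W \right)} = -2 + 4 W y$ ($o{\left(y,W \right)} = -2 + W y 4 = -2 + 4 W y$)
$\frac{o{\left(r{\left(-3 \right)},-196 \right)}}{-41030} + \left(3623 + 5876\right) = \frac{-2 + 4 \left(-196\right) \left(-8\right)}{-41030} + \left(3623 + 5876\right) = \left(-2 + 6272\right) \left(- \frac{1}{41030}\right) + 9499 = 6270 \left(- \frac{1}{41030}\right) + 9499 = - \frac{57}{373} + 9499 = \frac{3543070}{373}$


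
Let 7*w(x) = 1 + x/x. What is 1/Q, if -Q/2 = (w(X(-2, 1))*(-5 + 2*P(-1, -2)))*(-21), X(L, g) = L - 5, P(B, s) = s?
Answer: -1/108 ≈ -0.0092593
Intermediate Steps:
X(L, g) = -5 + L
w(x) = 2/7 (w(x) = (1 + x/x)/7 = (1 + 1)/7 = (⅐)*2 = 2/7)
Q = -108 (Q = -2*2*(-5 + 2*(-2))/7*(-21) = -2*2*(-5 - 4)/7*(-21) = -2*(2/7)*(-9)*(-21) = -(-36)*(-21)/7 = -2*54 = -108)
1/Q = 1/(-108) = -1/108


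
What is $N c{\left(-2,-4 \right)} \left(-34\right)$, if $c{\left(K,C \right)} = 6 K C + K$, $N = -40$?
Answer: $62560$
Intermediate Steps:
$c{\left(K,C \right)} = K + 6 C K$ ($c{\left(K,C \right)} = 6 C K + K = K + 6 C K$)
$N c{\left(-2,-4 \right)} \left(-34\right) = - 40 \left(- 2 \left(1 + 6 \left(-4\right)\right)\right) \left(-34\right) = - 40 \left(- 2 \left(1 - 24\right)\right) \left(-34\right) = - 40 \left(\left(-2\right) \left(-23\right)\right) \left(-34\right) = \left(-40\right) 46 \left(-34\right) = \left(-1840\right) \left(-34\right) = 62560$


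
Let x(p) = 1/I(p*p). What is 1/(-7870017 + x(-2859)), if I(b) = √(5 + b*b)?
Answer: -525814177648666656822/4138166516936026616522305973 - √66812330602166/4138166516936026616522305973 ≈ -1.2706e-7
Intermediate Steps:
I(b) = √(5 + b²)
x(p) = (5 + p⁴)^(-½) (x(p) = 1/(√(5 + (p*p)²)) = 1/(√(5 + (p²)²)) = 1/(√(5 + p⁴)) = (5 + p⁴)^(-½))
1/(-7870017 + x(-2859)) = 1/(-7870017 + (5 + (-2859)⁴)^(-½)) = 1/(-7870017 + (5 + 66812330602161)^(-½)) = 1/(-7870017 + 66812330602166^(-½)) = 1/(-7870017 + √66812330602166/66812330602166)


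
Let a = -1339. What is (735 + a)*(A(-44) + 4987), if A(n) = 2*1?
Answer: -3013356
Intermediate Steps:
A(n) = 2
(735 + a)*(A(-44) + 4987) = (735 - 1339)*(2 + 4987) = -604*4989 = -3013356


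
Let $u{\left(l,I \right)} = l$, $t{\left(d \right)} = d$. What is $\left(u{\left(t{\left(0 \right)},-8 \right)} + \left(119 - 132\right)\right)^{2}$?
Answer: $169$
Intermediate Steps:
$\left(u{\left(t{\left(0 \right)},-8 \right)} + \left(119 - 132\right)\right)^{2} = \left(0 + \left(119 - 132\right)\right)^{2} = \left(0 - 13\right)^{2} = \left(-13\right)^{2} = 169$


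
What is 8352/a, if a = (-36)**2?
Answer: 58/9 ≈ 6.4444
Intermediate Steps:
a = 1296
8352/a = 8352/1296 = 8352*(1/1296) = 58/9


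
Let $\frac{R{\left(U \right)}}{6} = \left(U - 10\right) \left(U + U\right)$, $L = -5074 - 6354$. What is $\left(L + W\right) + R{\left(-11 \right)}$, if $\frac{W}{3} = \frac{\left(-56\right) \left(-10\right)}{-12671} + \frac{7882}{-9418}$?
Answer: $- \frac{516641669137}{59667739} \approx -8658.6$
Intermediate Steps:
$L = -11428$
$R{\left(U \right)} = 12 U \left(-10 + U\right)$ ($R{\left(U \right)} = 6 \left(U - 10\right) \left(U + U\right) = 6 \left(-10 + U\right) 2 U = 6 \cdot 2 U \left(-10 + U\right) = 12 U \left(-10 + U\right)$)
$W = - \frac{157720353}{59667739}$ ($W = 3 \left(\frac{\left(-56\right) \left(-10\right)}{-12671} + \frac{7882}{-9418}\right) = 3 \left(560 \left(- \frac{1}{12671}\right) + 7882 \left(- \frac{1}{9418}\right)\right) = 3 \left(- \frac{560}{12671} - \frac{3941}{4709}\right) = 3 \left(- \frac{52573451}{59667739}\right) = - \frac{157720353}{59667739} \approx -2.6433$)
$\left(L + W\right) + R{\left(-11 \right)} = \left(-11428 - \frac{157720353}{59667739}\right) + 12 \left(-11\right) \left(-10 - 11\right) = - \frac{682040641645}{59667739} + 12 \left(-11\right) \left(-21\right) = - \frac{682040641645}{59667739} + 2772 = - \frac{516641669137}{59667739}$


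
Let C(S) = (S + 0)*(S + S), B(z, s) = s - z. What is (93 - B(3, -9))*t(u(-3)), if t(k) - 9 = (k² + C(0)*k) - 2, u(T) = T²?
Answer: 9240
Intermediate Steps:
C(S) = 2*S² (C(S) = S*(2*S) = 2*S²)
t(k) = 7 + k² (t(k) = 9 + ((k² + (2*0²)*k) - 2) = 9 + ((k² + (2*0)*k) - 2) = 9 + ((k² + 0*k) - 2) = 9 + ((k² + 0) - 2) = 9 + (k² - 2) = 9 + (-2 + k²) = 7 + k²)
(93 - B(3, -9))*t(u(-3)) = (93 - (-9 - 1*3))*(7 + ((-3)²)²) = (93 - (-9 - 3))*(7 + 9²) = (93 - 1*(-12))*(7 + 81) = (93 + 12)*88 = 105*88 = 9240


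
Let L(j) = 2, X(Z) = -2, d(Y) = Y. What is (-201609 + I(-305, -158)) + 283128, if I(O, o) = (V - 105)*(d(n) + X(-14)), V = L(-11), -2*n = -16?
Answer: 80901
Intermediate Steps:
n = 8 (n = -½*(-16) = 8)
V = 2
I(O, o) = -618 (I(O, o) = (2 - 105)*(8 - 2) = -103*6 = -618)
(-201609 + I(-305, -158)) + 283128 = (-201609 - 618) + 283128 = -202227 + 283128 = 80901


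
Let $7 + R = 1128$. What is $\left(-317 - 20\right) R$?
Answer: $-377777$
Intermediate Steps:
$R = 1121$ ($R = -7 + 1128 = 1121$)
$\left(-317 - 20\right) R = \left(-317 - 20\right) 1121 = \left(-337\right) 1121 = -377777$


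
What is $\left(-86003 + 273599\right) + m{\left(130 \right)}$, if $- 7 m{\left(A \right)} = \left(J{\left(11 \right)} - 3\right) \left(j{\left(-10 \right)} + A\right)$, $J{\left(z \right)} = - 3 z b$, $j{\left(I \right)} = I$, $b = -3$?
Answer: $\frac{1301652}{7} \approx 1.8595 \cdot 10^{5}$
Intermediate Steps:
$J{\left(z \right)} = 9 z$ ($J{\left(z \right)} = - 3 z \left(-3\right) = 9 z$)
$m{\left(A \right)} = \frac{960}{7} - \frac{96 A}{7}$ ($m{\left(A \right)} = - \frac{\left(9 \cdot 11 - 3\right) \left(-10 + A\right)}{7} = - \frac{\left(99 - 3\right) \left(-10 + A\right)}{7} = - \frac{96 \left(-10 + A\right)}{7} = - \frac{-960 + 96 A}{7} = \frac{960}{7} - \frac{96 A}{7}$)
$\left(-86003 + 273599\right) + m{\left(130 \right)} = \left(-86003 + 273599\right) + \left(\frac{960}{7} - \frac{12480}{7}\right) = 187596 + \left(\frac{960}{7} - \frac{12480}{7}\right) = 187596 - \frac{11520}{7} = \frac{1301652}{7}$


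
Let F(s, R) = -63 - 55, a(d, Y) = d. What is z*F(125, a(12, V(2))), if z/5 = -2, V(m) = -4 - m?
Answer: 1180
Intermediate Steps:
F(s, R) = -118
z = -10 (z = 5*(-2) = -10)
z*F(125, a(12, V(2))) = -10*(-118) = 1180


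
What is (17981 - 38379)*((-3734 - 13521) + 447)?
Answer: 342849584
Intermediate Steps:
(17981 - 38379)*((-3734 - 13521) + 447) = -20398*(-17255 + 447) = -20398*(-16808) = 342849584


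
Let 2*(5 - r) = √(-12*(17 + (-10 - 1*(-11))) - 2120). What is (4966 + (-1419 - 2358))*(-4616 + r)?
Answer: -5482479 - 2378*I*√146 ≈ -5.4825e+6 - 28733.0*I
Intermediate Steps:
r = 5 - 2*I*√146 (r = 5 - √(-12*(17 + (-10 - 1*(-11))) - 2120)/2 = 5 - √(-12*(17 + (-10 + 11)) - 2120)/2 = 5 - √(-12*(17 + 1) - 2120)/2 = 5 - √(-12*18 - 2120)/2 = 5 - √(-216 - 2120)/2 = 5 - 2*I*√146 ≈ 5.0 - 24.166*I)
(4966 + (-1419 - 2358))*(-4616 + r) = (4966 + (-1419 - 2358))*(-4616 + (5 - 2*I*√146)) = (4966 - 3777)*(-4611 - 2*I*√146) = 1189*(-4611 - 2*I*√146) = -5482479 - 2378*I*√146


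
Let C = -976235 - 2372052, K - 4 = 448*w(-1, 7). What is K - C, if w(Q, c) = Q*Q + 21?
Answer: 3358147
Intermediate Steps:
w(Q, c) = 21 + Q**2 (w(Q, c) = Q**2 + 21 = 21 + Q**2)
K = 9860 (K = 4 + 448*(21 + (-1)**2) = 4 + 448*(21 + 1) = 4 + 448*22 = 4 + 9856 = 9860)
C = -3348287
K - C = 9860 - 1*(-3348287) = 9860 + 3348287 = 3358147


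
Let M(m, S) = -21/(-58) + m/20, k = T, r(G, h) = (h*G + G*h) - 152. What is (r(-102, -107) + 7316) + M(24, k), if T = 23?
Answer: 8408133/290 ≈ 28994.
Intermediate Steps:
r(G, h) = -152 + 2*G*h (r(G, h) = (G*h + G*h) - 152 = 2*G*h - 152 = -152 + 2*G*h)
k = 23
M(m, S) = 21/58 + m/20 (M(m, S) = -21*(-1/58) + m*(1/20) = 21/58 + m/20)
(r(-102, -107) + 7316) + M(24, k) = ((-152 + 2*(-102)*(-107)) + 7316) + (21/58 + (1/20)*24) = ((-152 + 21828) + 7316) + (21/58 + 6/5) = (21676 + 7316) + 453/290 = 28992 + 453/290 = 8408133/290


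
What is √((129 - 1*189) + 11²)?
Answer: √61 ≈ 7.8102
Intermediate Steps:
√((129 - 1*189) + 11²) = √((129 - 189) + 121) = √(-60 + 121) = √61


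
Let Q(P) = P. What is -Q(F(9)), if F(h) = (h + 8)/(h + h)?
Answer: -17/18 ≈ -0.94444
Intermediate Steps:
F(h) = (8 + h)/(2*h) (F(h) = (8 + h)/((2*h)) = (8 + h)*(1/(2*h)) = (8 + h)/(2*h))
-Q(F(9)) = -(8 + 9)/(2*9) = -17/(2*9) = -1*17/18 = -17/18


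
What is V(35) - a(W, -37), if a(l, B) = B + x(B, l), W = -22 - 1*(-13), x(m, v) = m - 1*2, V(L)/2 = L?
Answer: 146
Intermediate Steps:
V(L) = 2*L
x(m, v) = -2 + m (x(m, v) = m - 2 = -2 + m)
W = -9 (W = -22 + 13 = -9)
a(l, B) = -2 + 2*B (a(l, B) = B + (-2 + B) = -2 + 2*B)
V(35) - a(W, -37) = 2*35 - (-2 + 2*(-37)) = 70 - (-2 - 74) = 70 - 1*(-76) = 70 + 76 = 146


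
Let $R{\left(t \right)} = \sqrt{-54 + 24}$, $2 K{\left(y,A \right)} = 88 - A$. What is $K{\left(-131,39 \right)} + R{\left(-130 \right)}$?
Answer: $\frac{49}{2} + i \sqrt{30} \approx 24.5 + 5.4772 i$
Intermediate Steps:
$K{\left(y,A \right)} = 44 - \frac{A}{2}$ ($K{\left(y,A \right)} = \frac{88 - A}{2} = 44 - \frac{A}{2}$)
$R{\left(t \right)} = i \sqrt{30}$ ($R{\left(t \right)} = \sqrt{-30} = i \sqrt{30}$)
$K{\left(-131,39 \right)} + R{\left(-130 \right)} = \left(44 - \frac{39}{2}\right) + i \sqrt{30} = \frac{49}{2} + i \sqrt{30}$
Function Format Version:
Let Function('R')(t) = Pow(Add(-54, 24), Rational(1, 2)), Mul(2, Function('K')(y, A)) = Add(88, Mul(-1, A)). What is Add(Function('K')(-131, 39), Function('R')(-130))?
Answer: Add(Rational(49, 2), Mul(I, Pow(30, Rational(1, 2)))) ≈ Add(24.500, Mul(5.4772, I))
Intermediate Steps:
Function('K')(y, A) = Add(44, Mul(Rational(-1, 2), A)) (Function('K')(y, A) = Mul(Rational(1, 2), Add(88, Mul(-1, A))) = Add(44, Mul(Rational(-1, 2), A)))
Function('R')(t) = Mul(I, Pow(30, Rational(1, 2))) (Function('R')(t) = Pow(-30, Rational(1, 2)) = Mul(I, Pow(30, Rational(1, 2))))
Add(Function('K')(-131, 39), Function('R')(-130)) = Add(Add(44, Mul(Rational(-1, 2), 39)), Mul(I, Pow(30, Rational(1, 2)))) = Add(Add(44, Rational(-39, 2)), Mul(I, Pow(30, Rational(1, 2)))) = Add(Rational(49, 2), Mul(I, Pow(30, Rational(1, 2))))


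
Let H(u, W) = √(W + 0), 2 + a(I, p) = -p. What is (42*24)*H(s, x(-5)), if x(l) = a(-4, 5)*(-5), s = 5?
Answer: 1008*√35 ≈ 5963.4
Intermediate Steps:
a(I, p) = -2 - p
x(l) = 35 (x(l) = (-2 - 1*5)*(-5) = (-2 - 5)*(-5) = -7*(-5) = 35)
H(u, W) = √W
(42*24)*H(s, x(-5)) = (42*24)*√35 = 1008*√35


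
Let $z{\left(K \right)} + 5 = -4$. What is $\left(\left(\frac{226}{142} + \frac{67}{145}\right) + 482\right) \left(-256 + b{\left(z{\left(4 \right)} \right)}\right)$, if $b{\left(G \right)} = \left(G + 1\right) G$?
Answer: $- \frac{916933088}{10295} \approx -89066.0$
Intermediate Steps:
$z{\left(K \right)} = -9$ ($z{\left(K \right)} = -5 - 4 = -9$)
$b{\left(G \right)} = G \left(1 + G\right)$ ($b{\left(G \right)} = \left(1 + G\right) G = G \left(1 + G\right)$)
$\left(\left(\frac{226}{142} + \frac{67}{145}\right) + 482\right) \left(-256 + b{\left(z{\left(4 \right)} \right)}\right) = \left(\left(\frac{226}{142} + \frac{67}{145}\right) + 482\right) \left(-256 - 9 \left(1 - 9\right)\right) = \left(\left(226 \cdot \frac{1}{142} + 67 \cdot \frac{1}{145}\right) + 482\right) \left(-256 - -72\right) = \left(\left(\frac{113}{71} + \frac{67}{145}\right) + 482\right) \left(-256 + 72\right) = \left(\frac{21142}{10295} + 482\right) \left(-184\right) = \frac{4983332}{10295} \left(-184\right) = - \frac{916933088}{10295}$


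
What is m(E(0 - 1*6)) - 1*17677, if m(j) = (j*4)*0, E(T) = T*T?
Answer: -17677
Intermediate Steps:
E(T) = T²
m(j) = 0 (m(j) = (4*j)*0 = 0)
m(E(0 - 1*6)) - 1*17677 = 0 - 1*17677 = 0 - 17677 = -17677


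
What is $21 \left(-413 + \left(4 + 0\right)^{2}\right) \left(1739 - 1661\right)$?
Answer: $-650286$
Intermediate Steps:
$21 \left(-413 + \left(4 + 0\right)^{2}\right) \left(1739 - 1661\right) = 21 \left(-413 + 4^{2}\right) 78 = 21 \left(-413 + 16\right) 78 = 21 \left(\left(-397\right) 78\right) = 21 \left(-30966\right) = -650286$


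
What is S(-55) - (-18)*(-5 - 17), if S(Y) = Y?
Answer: -451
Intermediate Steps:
S(-55) - (-18)*(-5 - 17) = -55 - (-18)*(-5 - 17) = -55 - (-18)*(-22) = -55 - 1*396 = -55 - 396 = -451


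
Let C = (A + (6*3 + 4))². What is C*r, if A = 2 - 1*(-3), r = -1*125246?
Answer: -91304334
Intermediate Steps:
r = -125246
A = 5 (A = 2 + 3 = 5)
C = 729 (C = (5 + (6*3 + 4))² = (5 + (18 + 4))² = (5 + 22)² = 27² = 729)
C*r = 729*(-125246) = -91304334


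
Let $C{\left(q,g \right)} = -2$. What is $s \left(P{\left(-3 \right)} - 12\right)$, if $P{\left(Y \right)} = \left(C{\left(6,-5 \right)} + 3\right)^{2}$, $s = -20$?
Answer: $220$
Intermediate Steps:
$P{\left(Y \right)} = 1$ ($P{\left(Y \right)} = \left(-2 + 3\right)^{2} = 1^{2} = 1$)
$s \left(P{\left(-3 \right)} - 12\right) = - 20 \left(1 - 12\right) = \left(-20\right) \left(-11\right) = 220$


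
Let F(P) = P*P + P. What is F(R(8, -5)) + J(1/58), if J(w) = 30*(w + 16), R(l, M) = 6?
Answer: 15153/29 ≈ 522.52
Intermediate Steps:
J(w) = 480 + 30*w (J(w) = 30*(16 + w) = 480 + 30*w)
F(P) = P + P**2 (F(P) = P**2 + P = P + P**2)
F(R(8, -5)) + J(1/58) = 6*(1 + 6) + (480 + 30/58) = 6*7 + (480 + 30*(1/58)) = 42 + (480 + 15/29) = 42 + 13935/29 = 15153/29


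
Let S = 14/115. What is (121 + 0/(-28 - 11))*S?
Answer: 1694/115 ≈ 14.730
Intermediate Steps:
S = 14/115 (S = 14*(1/115) = 14/115 ≈ 0.12174)
(121 + 0/(-28 - 11))*S = (121 + 0/(-28 - 11))*(14/115) = (121 + 0/(-39))*(14/115) = (121 + 0*(-1/39))*(14/115) = (121 + 0)*(14/115) = 121*(14/115) = 1694/115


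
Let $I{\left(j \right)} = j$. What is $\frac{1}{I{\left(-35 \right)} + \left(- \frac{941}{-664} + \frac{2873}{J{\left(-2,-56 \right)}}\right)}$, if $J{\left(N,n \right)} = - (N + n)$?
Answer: $\frac{19256}{307165} \approx 0.062689$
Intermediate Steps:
$J{\left(N,n \right)} = - N - n$
$\frac{1}{I{\left(-35 \right)} + \left(- \frac{941}{-664} + \frac{2873}{J{\left(-2,-56 \right)}}\right)} = \frac{1}{-35 - \left(- \frac{941}{664} - \frac{2873}{\left(-1\right) \left(-2\right) - -56}\right)} = \frac{1}{-35 - \left(- \frac{941}{664} - \frac{2873}{2 + 56}\right)} = \frac{1}{-35 + \left(\frac{941}{664} + \frac{2873}{58}\right)} = \frac{1}{-35 + \frac{981125}{19256}} = \frac{1}{\frac{307165}{19256}} = \frac{19256}{307165}$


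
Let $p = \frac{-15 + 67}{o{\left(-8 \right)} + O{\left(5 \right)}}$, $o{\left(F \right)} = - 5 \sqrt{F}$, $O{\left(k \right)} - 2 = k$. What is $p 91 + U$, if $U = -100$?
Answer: $\frac{8224}{249} + \frac{47320 i \sqrt{2}}{249} \approx 33.028 + 268.76 i$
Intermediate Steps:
$O{\left(k \right)} = 2 + k$
$p = \frac{52}{7 - 10 i \sqrt{2}}$ ($p = \frac{-15 + 67}{- 5 \sqrt{-8} + \left(2 + 5\right)} = \frac{52}{- 5 \cdot 2 i \sqrt{2} + 7} = \frac{52}{- 10 i \sqrt{2} + 7} = \frac{52}{7 - 10 i \sqrt{2}} \approx 1.4618 + 2.9534 i$)
$p 91 + U = \left(\frac{364}{249} + \frac{520 i \sqrt{2}}{249}\right) 91 - 100 = \left(\frac{33124}{249} + \frac{47320 i \sqrt{2}}{249}\right) - 100 = \frac{8224}{249} + \frac{47320 i \sqrt{2}}{249}$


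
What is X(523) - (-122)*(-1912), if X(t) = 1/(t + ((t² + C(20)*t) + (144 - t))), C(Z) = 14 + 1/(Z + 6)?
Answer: -1704318456726/7306393 ≈ -2.3326e+5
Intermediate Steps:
C(Z) = 14 + 1/(6 + Z)
X(t) = 1/(144 + t² + 365*t/26) (X(t) = 1/(t + ((t² + ((85 + 14*20)/(6 + 20))*t) + (144 - t))) = 1/(t + ((t² + ((85 + 280)/26)*t) + (144 - t))) = 1/(t + ((t² + ((1/26)*365)*t) + (144 - t))) = 1/(t + ((t² + 365*t/26) + (144 - t))) = 1/(t + (144 + t² + 339*t/26)) = 1/(144 + t² + 365*t/26))
X(523) - (-122)*(-1912) = 26/(3744 + 26*523² + 365*523) - (-122)*(-1912) = 26/(3744 + 26*273529 + 190895) - 1*233264 = 26/(3744 + 7111754 + 190895) - 233264 = 26/7306393 - 233264 = -1704318456726/7306393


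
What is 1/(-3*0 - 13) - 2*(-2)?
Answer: 51/13 ≈ 3.9231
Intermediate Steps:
1/(-3*0 - 13) - 2*(-2) = 1/(0 - 13) + 4 = 1/(-13) + 4 = -1/13 + 4 = 51/13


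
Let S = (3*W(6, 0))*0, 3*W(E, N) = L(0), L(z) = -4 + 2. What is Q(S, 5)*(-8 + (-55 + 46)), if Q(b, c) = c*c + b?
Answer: -425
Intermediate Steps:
L(z) = -2
W(E, N) = -⅔ (W(E, N) = (⅓)*(-2) = -⅔)
S = 0 (S = (3*(-⅔))*0 = -2*0 = 0)
Q(b, c) = b + c² (Q(b, c) = c² + b = b + c²)
Q(S, 5)*(-8 + (-55 + 46)) = (0 + 5²)*(-8 + (-55 + 46)) = (0 + 25)*(-8 - 9) = 25*(-17) = -425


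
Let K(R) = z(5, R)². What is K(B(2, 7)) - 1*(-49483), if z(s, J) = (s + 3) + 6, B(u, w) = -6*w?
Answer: 49679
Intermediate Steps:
z(s, J) = 9 + s (z(s, J) = (3 + s) + 6 = 9 + s)
K(R) = 196 (K(R) = (9 + 5)² = 14² = 196)
K(B(2, 7)) - 1*(-49483) = 196 - 1*(-49483) = 196 + 49483 = 49679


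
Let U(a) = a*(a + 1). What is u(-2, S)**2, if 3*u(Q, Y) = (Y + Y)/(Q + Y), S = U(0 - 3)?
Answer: 1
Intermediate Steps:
U(a) = a*(1 + a)
S = 6 (S = (0 - 3)*(1 + (0 - 3)) = -3*(1 - 3) = -3*(-2) = 6)
u(Q, Y) = 2*Y/(3*(Q + Y)) (u(Q, Y) = ((Y + Y)/(Q + Y))/3 = ((2*Y)/(Q + Y))/3 = (2*Y/(Q + Y))/3 = 2*Y/(3*(Q + Y)))
u(-2, S)**2 = ((2/3)*6/(-2 + 6))**2 = ((2/3)*6/4)**2 = ((2/3)*6*(1/4))**2 = 1**2 = 1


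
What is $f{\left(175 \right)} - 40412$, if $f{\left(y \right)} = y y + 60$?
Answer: $-9727$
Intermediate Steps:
$f{\left(y \right)} = 60 + y^{2}$ ($f{\left(y \right)} = y^{2} + 60 = 60 + y^{2}$)
$f{\left(175 \right)} - 40412 = \left(60 + 175^{2}\right) - 40412 = \left(60 + 30625\right) - 40412 = 30685 - 40412 = -9727$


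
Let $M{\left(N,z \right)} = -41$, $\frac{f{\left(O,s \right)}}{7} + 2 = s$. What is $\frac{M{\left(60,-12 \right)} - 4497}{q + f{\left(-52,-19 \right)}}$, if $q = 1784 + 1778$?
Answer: $- \frac{4538}{3415} \approx -1.3288$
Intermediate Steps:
$f{\left(O,s \right)} = -14 + 7 s$
$q = 3562$
$\frac{M{\left(60,-12 \right)} - 4497}{q + f{\left(-52,-19 \right)}} = \frac{-41 - 4497}{3562 + \left(-14 + 7 \left(-19\right)\right)} = - \frac{4538}{3562 - 147} = - \frac{4538}{3415}$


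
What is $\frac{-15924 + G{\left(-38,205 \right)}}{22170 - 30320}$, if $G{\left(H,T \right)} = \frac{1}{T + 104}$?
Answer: $\frac{984103}{503670} \approx 1.9539$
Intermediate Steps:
$G{\left(H,T \right)} = \frac{1}{104 + T}$
$\frac{-15924 + G{\left(-38,205 \right)}}{22170 - 30320} = \frac{-15924 + \frac{1}{104 + 205}}{22170 - 30320} = \frac{-15924 + \frac{1}{309}}{22170 - 30320} = \frac{-15924 + \frac{1}{309}}{-8150} = \left(- \frac{4920515}{309}\right) \left(- \frac{1}{8150}\right) = \frac{984103}{503670}$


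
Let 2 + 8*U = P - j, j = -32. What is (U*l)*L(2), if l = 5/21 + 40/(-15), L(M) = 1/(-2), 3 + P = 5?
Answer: 34/7 ≈ 4.8571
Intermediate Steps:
P = 2 (P = -3 + 5 = 2)
L(M) = -1/2
U = 4 (U = -1/4 + (2 - 1*(-32))/8 = -1/4 + (2 + 32)/8 = -1/4 + (1/8)*34 = -1/4 + 17/4 = 4)
l = -17/7 (l = 5*(1/21) + 40*(-1/15) = 5/21 - 8/3 = -17/7 ≈ -2.4286)
(U*l)*L(2) = (4*(-17/7))*(-1/2) = -68/7*(-1/2) = 34/7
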